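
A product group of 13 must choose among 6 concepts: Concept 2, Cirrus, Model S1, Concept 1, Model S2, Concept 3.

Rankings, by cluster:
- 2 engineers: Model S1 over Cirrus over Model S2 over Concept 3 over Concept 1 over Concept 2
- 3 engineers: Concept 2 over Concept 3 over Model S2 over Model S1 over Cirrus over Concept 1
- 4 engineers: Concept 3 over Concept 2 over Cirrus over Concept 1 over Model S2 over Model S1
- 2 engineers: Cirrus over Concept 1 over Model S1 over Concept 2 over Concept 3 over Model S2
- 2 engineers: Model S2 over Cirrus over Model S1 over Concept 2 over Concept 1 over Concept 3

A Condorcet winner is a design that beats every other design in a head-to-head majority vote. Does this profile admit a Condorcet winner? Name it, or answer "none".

Head-to-head results (13 engineers):
Concept 2 vs Cirrus: Concept 2 wins 7–6.
Concept 2 vs Model S1: Concept 2, 7–6.
Concept 2 vs Concept 1: Concept 2, 9–4.
Concept 2–Model S2: Concept 2 9–4.
Concept 2 vs Concept 3: Concept 2, 7–6.
Cirrus–Model S1: Cirrus 8–5.
Cirrus vs Concept 1: Cirrus wins 13–0.
Cirrus–Model S2: Cirrus 8–5.
Cirrus–Concept 3: Concept 3 7–6.
Model S1 vs Concept 1: Model S1 wins 7–6.
Model S1 vs Model S2: Model S2, 9–4.
Model S1 vs Concept 3: Concept 3, 7–6.
Concept 1 vs Model S2: Model S2 wins 7–6.
Concept 1 vs Concept 3: Concept 3 wins 9–4.
Model S2 vs Concept 3: Concept 3 wins 9–4.
Concept 2 defeats every rival head-to-head and is the Condorcet winner.

Concept 2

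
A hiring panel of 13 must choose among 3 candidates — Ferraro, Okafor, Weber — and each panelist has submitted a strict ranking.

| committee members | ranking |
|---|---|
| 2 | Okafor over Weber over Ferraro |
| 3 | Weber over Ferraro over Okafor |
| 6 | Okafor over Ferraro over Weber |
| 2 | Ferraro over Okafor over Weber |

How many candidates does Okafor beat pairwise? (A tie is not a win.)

Okafor against each rival (13 committee members):
Okafor–Ferraro: Okafor 8–5.
Okafor vs Weber: 2+6+2 = 10 for Okafor, 3 for Weber — Okafor by 10–3.
Okafor beats Ferraro, Weber — 2 pairwise wins.

2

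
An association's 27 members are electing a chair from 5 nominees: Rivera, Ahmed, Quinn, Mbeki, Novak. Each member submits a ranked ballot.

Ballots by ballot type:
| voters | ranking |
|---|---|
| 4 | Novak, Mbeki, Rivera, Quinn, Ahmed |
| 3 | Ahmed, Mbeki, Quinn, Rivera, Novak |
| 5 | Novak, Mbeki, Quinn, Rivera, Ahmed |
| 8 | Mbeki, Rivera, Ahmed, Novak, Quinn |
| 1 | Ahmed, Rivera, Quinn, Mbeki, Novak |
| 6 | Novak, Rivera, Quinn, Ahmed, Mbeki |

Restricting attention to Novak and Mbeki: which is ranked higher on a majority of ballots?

Novak

Ballots ranking Novak above Mbeki: 4 + 5 + 6 = 15.
Ballots ranking Mbeki above Novak: 27 − 15 = 12.
Novak wins the head-to-head 15–12.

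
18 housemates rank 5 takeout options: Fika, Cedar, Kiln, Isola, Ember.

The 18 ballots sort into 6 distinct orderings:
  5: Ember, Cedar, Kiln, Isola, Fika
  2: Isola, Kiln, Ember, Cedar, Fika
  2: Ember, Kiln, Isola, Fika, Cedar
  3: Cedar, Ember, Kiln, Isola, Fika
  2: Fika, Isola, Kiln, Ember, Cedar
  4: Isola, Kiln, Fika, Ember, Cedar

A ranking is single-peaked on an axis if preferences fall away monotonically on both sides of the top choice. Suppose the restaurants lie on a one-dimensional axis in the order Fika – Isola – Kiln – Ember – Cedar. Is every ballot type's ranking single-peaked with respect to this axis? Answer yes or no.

yes

Axis positions: Fika=1, Isola=2, Kiln=3, Ember=4, Cedar=5.
Ballot type 1 (peak Ember at position 4): ranking walks positions 4-5-3-2-1, expanding outward from the peak — single-peaked.
Ballot type 2 (peak Isola at position 2): ranking walks positions 2-3-4-5-1, expanding outward from the peak — single-peaked.
Ballot type 3 (peak Ember at position 4): ranking walks positions 4-3-2-1-5, expanding outward from the peak — single-peaked.
Ballot type 4 (peak Cedar at position 5): ranking walks positions 5-4-3-2-1, expanding outward from the peak — single-peaked.
Ballot type 5 (peak Fika at position 1): ranking walks positions 1-2-3-4-5, expanding outward from the peak — single-peaked.
Ballot type 6 (peak Isola at position 2): ranking walks positions 2-3-1-4-5, expanding outward from the peak — single-peaked.
Every ranking is single-peaked on this axis.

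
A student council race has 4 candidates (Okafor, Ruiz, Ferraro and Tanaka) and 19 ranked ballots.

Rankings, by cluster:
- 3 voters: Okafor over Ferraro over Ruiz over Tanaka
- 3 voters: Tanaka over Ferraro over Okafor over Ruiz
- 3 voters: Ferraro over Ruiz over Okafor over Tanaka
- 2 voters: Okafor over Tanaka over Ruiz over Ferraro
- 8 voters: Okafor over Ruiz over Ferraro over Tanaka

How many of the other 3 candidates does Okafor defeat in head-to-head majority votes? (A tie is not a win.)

3

Okafor against each rival (19 voters):
Okafor vs Ruiz: Okafor is ranked higher on 3+3+2+8 = 16 ballots, Ruiz on 3. Okafor wins 16–3.
Okafor–Ferraro: Okafor 13–6.
Okafor vs Tanaka: 16 to 3, Okafor.
Okafor beats Ruiz, Ferraro, Tanaka — 3 pairwise wins.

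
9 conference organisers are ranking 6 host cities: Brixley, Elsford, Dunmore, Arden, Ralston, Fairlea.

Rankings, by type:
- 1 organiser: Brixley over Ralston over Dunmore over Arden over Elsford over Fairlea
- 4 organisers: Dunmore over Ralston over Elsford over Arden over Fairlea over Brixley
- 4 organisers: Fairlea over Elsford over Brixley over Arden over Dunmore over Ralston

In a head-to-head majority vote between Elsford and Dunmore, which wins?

Ballots ranking Elsford above Dunmore: 4.
Ballots ranking Dunmore above Elsford: 9 − 4 = 5.
Dunmore wins the head-to-head 5–4.

Dunmore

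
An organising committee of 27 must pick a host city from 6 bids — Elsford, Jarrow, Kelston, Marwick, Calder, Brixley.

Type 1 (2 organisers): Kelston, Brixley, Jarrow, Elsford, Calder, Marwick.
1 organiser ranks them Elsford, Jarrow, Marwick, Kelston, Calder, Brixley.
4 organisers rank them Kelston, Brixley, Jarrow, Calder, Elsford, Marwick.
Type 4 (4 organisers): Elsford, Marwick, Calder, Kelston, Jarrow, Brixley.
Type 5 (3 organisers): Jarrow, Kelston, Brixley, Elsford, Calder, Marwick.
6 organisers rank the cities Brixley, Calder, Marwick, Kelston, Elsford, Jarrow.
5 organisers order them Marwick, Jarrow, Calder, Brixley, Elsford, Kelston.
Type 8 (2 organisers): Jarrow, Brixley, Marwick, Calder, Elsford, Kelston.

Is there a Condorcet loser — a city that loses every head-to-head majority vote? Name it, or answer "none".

none

Head-to-head results (27 organisers):
Elsford–Jarrow: Jarrow 16–11.
Elsford vs Kelston: Kelston, 15–12.
Elsford vs Marwick: 2+1+4+4+3 = 14 for Elsford, 13 for Marwick — Elsford by 14–13.
Elsford vs Calder: Elsford is ranked higher on 2+1+4+3 = 10 ballots, Calder on 17. Calder wins 17–10.
Elsford–Brixley: Brixley 22–5.
Jarrow vs Kelston: Kelston, 16–11.
Jarrow vs Marwick: Jarrow is ranked higher on 2+1+4+3+2 = 12 ballots, Marwick on 15. Marwick wins 15–12.
Jarrow vs Calder: Jarrow wins 17–10.
Jarrow vs Brixley: Jarrow wins 15–12.
Kelston vs Marwick: Marwick wins 18–9.
Kelston vs Calder: Kelston preferred on 2+1+4+3 = 10 ballots; Calder wins 17–10.
Kelston–Brixley: Kelston 14–13.
Marwick vs Calder: Marwick is ranked higher on 1+4+5+2 = 12 ballots, Calder on 15. Calder wins 15–12.
Marwick–Brixley: Brixley 17–10.
Calder vs Brixley: Calder preferred on 1+4+5 = 10 ballots; Brixley wins 17–10.
No city is winless: Elsford beats Marwick; Jarrow beats Elsford; Kelston beats Elsford; Marwick beats Jarrow; Calder beats Elsford; Brixley beats Elsford. There is no Condorcet loser.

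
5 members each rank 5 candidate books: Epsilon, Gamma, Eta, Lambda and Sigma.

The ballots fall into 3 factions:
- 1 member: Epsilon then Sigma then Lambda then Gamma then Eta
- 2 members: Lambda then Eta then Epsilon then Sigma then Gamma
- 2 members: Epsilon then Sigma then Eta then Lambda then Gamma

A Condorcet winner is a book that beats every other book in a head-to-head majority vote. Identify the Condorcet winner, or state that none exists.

Pairwise majorities:
Epsilon vs Gamma: Epsilon preferred on 1+2+2 = 5 ballots; Epsilon wins 5–0.
Epsilon vs Eta: Epsilon is ranked higher on 1+2 = 3 ballots, Eta on 2. Epsilon wins 3–2.
Epsilon vs Lambda: Epsilon is ranked higher on 1+2 = 3 ballots, Lambda on 2. Epsilon wins 3–2.
Epsilon vs Sigma: Epsilon preferred on 1+2+2 = 5 ballots; Epsilon wins 5–0.
Gamma vs Eta: Gamma is ranked higher on 1 ballot, Eta on 4. Eta wins 4–1.
Gamma vs Lambda: 0 for Gamma, 5 for Lambda — Lambda by 5–0.
Gamma vs Sigma: Gamma preferred on 0 ballots; Sigma wins 5–0.
Eta vs Lambda: 2 for Eta, 3 for Lambda — Lambda by 3–2.
Eta vs Sigma: 2 for Eta, 3 for Sigma — Sigma by 3–2.
Lambda vs Sigma: Lambda preferred on 2 ballots; Sigma wins 3–2.
Epsilon defeats every rival head-to-head and is the Condorcet winner.

Epsilon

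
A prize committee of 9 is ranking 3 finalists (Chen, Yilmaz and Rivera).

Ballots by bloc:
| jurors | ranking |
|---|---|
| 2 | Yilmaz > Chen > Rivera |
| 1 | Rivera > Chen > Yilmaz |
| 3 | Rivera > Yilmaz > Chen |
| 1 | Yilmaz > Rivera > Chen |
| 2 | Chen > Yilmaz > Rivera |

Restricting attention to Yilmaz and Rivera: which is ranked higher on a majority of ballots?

Ballots ranking Yilmaz above Rivera: 2 + 1 + 2 = 5.
Ballots ranking Rivera above Yilmaz: 9 − 5 = 4.
Yilmaz wins the head-to-head 5–4.

Yilmaz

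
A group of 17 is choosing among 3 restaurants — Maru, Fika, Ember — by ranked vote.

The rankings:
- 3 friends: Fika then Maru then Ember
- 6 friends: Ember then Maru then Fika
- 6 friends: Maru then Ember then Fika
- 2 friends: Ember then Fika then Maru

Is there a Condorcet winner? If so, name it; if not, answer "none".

Pairwise majorities:
Maru vs Fika: Maru, 12–5.
Maru vs Ember: Maru preferred on 3+6 = 9 ballots; Maru wins 9–8.
Fika vs Ember: Ember wins 14–3.
Only Maru has no losses; Maru is the Condorcet winner.

Maru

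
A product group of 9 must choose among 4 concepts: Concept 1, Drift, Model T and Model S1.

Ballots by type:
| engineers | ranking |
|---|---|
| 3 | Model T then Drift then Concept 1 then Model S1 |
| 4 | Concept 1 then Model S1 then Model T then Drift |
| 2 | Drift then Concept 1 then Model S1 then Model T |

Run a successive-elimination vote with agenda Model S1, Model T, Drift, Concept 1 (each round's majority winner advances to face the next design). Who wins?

Drift

Round 1: Model S1 vs Model T — 6–3, Model S1 advances.
Round 2: Model S1 vs Drift — 4–5, Drift advances.
Round 3: Drift vs Concept 1 — 5–4, Drift advances.
Drift survives the agenda.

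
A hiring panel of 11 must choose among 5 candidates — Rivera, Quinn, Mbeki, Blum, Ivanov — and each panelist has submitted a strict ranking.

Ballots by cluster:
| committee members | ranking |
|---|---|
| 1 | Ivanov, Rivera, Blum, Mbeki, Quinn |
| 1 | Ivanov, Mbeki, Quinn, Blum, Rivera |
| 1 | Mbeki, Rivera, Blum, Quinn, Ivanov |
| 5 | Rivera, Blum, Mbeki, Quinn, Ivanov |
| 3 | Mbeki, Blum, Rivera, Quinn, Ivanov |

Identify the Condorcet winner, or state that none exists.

Pairwise majorities:
Rivera vs Quinn: Rivera, 10–1.
Rivera vs Mbeki: Rivera, 6–5.
Rivera–Blum: Rivera 7–4.
Rivera–Ivanov: Rivera 9–2.
Quinn vs Mbeki: 0 to 11, Mbeki.
Quinn–Blum: Blum 10–1.
Quinn–Ivanov: Quinn 9–2.
Mbeki vs Blum: Blum, 6–5.
Mbeki vs Ivanov: Mbeki is ranked higher on 1+5+3 = 9 ballots, Ivanov on 2. Mbeki wins 9–2.
Blum vs Ivanov: Blum wins 9–2.
Rivera defeats every rival head-to-head and is the Condorcet winner.

Rivera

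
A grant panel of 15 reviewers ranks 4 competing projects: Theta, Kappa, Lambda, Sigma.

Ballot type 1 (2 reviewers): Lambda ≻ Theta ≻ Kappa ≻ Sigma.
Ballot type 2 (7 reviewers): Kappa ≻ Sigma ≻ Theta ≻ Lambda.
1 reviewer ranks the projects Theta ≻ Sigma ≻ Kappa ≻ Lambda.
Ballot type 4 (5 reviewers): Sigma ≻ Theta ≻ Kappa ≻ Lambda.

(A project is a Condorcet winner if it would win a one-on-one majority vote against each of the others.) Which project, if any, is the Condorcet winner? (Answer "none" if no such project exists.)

none

Check each pair by majority over 15 ballots:
Theta vs Kappa: Theta, 8–7.
Theta vs Lambda: Theta, 13–2.
Theta vs Sigma: Sigma, 12–3.
Kappa–Lambda: Kappa 13–2.
Kappa vs Sigma: Kappa wins 9–6.
Lambda–Sigma: Sigma 13–2.
No project is unbeaten: Theta loses to Sigma; Kappa loses to Theta; Lambda loses to Theta; Sigma loses to Kappa. In particular Theta beats Kappa beats Sigma beats Theta is a majority cycle — no Condorcet winner exists.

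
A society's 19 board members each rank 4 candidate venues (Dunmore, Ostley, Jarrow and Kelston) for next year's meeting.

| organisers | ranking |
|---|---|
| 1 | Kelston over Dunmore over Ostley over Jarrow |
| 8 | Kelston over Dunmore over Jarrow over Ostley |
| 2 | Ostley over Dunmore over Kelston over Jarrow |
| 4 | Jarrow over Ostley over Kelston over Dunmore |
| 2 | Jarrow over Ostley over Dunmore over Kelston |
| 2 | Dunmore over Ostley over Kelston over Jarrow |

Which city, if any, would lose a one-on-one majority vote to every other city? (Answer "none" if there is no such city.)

none

Head-to-head results (19 organisers):
Dunmore vs Ostley: 1+8+2 = 11 for Dunmore, 8 for Ostley — Dunmore by 11–8.
Dunmore–Jarrow: Dunmore 13–6.
Dunmore vs Kelston: Kelston wins 13–6.
Ostley–Jarrow: Jarrow 14–5.
Ostley vs Kelston: 2+4+2+2 = 10 for Ostley, 9 for Kelston — Ostley by 10–9.
Jarrow vs Kelston: Jarrow preferred on 4+2 = 6 ballots; Kelston wins 13–6.
Each city has at least one pairwise win (Dunmore beats Ostley; Ostley beats Kelston; Jarrow beats Ostley; Kelston beats Dunmore) — no Condorcet loser.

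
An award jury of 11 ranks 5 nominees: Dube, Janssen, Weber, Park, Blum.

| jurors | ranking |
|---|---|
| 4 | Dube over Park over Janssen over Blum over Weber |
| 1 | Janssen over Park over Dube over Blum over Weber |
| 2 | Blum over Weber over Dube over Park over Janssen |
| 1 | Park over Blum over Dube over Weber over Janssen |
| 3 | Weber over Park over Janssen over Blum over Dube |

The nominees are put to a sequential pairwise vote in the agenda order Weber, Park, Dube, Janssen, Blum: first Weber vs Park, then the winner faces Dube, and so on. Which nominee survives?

Blum

Round 1: Weber vs Park — 5–6, Park advances.
Round 2: Park vs Dube — 5–6, Dube advances.
Round 3: Dube vs Janssen — 7–4, Dube advances.
Round 4: Dube vs Blum — 5–6, Blum advances.
Blum survives the agenda.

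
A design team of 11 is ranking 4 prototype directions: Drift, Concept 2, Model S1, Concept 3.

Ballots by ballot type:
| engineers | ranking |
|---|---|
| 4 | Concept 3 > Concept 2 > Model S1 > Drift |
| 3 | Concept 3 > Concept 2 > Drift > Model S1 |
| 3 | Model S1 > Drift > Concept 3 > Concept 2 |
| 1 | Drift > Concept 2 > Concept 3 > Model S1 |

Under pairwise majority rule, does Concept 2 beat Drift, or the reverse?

Concept 2

Ballots ranking Concept 2 above Drift: 4 + 3 = 7.
Ballots ranking Drift above Concept 2: 11 − 7 = 4.
Concept 2 wins the head-to-head 7–4.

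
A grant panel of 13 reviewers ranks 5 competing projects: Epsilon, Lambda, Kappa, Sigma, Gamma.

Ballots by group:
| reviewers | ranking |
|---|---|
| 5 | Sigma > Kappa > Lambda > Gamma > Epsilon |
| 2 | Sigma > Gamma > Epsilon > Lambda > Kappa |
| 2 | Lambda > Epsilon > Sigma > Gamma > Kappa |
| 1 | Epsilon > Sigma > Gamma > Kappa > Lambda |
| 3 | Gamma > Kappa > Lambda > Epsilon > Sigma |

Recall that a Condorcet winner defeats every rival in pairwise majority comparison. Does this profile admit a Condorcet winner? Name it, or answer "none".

Sigma

Pairwise majorities:
Epsilon–Lambda: Lambda 10–3.
Epsilon vs Kappa: Kappa, 8–5.
Epsilon vs Sigma: Sigma, 7–6.
Epsilon vs Gamma: Gamma, 10–3.
Lambda vs Kappa: Kappa, 9–4.
Lambda vs Sigma: Sigma, 8–5.
Lambda vs Gamma: Lambda, 7–6.
Kappa–Sigma: Sigma 10–3.
Kappa vs Gamma: Gamma wins 8–5.
Sigma vs Gamma: Sigma wins 10–3.
Sigma beats each of Epsilon, Lambda, Kappa, Gamma — Sigma is the Condorcet winner.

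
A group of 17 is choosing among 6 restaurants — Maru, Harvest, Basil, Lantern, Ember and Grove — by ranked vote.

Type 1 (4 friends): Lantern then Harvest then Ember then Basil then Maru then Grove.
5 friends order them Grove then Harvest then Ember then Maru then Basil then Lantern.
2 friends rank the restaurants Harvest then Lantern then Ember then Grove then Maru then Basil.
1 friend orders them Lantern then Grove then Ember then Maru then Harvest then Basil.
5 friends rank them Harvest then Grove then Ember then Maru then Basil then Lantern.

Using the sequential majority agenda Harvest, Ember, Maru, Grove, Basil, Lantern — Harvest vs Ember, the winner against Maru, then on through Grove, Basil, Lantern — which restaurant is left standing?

Harvest

Round 1: Harvest vs Ember — 16–1, Harvest advances.
Round 2: Harvest vs Maru — 16–1, Harvest advances.
Round 3: Harvest vs Grove — 11–6, Harvest advances.
Round 4: Harvest vs Basil — 17–0, Harvest advances.
Round 5: Harvest vs Lantern — 12–5, Harvest advances.
The agenda winner is Harvest.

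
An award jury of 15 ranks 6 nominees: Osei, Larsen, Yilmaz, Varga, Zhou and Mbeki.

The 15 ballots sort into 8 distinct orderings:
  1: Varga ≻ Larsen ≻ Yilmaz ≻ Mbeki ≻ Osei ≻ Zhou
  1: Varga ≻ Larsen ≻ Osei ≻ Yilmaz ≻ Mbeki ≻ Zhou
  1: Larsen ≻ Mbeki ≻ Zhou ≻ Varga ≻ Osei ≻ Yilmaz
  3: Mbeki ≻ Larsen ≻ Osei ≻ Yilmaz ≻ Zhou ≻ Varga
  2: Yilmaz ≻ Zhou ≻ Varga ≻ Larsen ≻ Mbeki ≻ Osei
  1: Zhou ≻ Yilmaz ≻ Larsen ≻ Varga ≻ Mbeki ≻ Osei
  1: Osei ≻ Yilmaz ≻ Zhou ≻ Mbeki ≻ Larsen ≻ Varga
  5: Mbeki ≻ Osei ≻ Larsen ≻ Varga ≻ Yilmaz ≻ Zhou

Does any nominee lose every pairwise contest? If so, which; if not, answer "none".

none

Head-to-head results (15 jurors):
Osei vs Larsen: Larsen, 9–6.
Osei vs Yilmaz: 11 to 4, Osei.
Osei vs Varga: Osei wins 9–6.
Osei vs Zhou: 11 to 4, Osei.
Osei vs Mbeki: Mbeki, 13–2.
Larsen vs Yilmaz: Larsen wins 11–4.
Larsen vs Varga: Larsen, 11–4.
Larsen vs Zhou: 11 to 4, Larsen.
Larsen vs Mbeki: Larsen preferred on 1+1+1+2+1 = 6 ballots; Mbeki wins 9–6.
Yilmaz vs Varga: Varga wins 8–7.
Yilmaz vs Zhou: Yilmaz is ranked higher on 1+1+3+2+1+5 = 13 ballots, Zhou on 2. Yilmaz wins 13–2.
Yilmaz vs Mbeki: 1+1+2+1+1 = 6 for Yilmaz, 9 for Mbeki — Mbeki by 9–6.
Varga vs Zhou: Varga is ranked higher on 1+1+5 = 7 ballots, Zhou on 8. Zhou wins 8–7.
Varga vs Mbeki: Mbeki, 10–5.
Zhou vs Mbeki: 4 to 11, Mbeki.
Each nominee has at least one pairwise win (Osei beats Yilmaz; Larsen beats Osei; Yilmaz beats Zhou; Varga beats Yilmaz; Zhou beats Varga; Mbeki beats Osei) — no Condorcet loser.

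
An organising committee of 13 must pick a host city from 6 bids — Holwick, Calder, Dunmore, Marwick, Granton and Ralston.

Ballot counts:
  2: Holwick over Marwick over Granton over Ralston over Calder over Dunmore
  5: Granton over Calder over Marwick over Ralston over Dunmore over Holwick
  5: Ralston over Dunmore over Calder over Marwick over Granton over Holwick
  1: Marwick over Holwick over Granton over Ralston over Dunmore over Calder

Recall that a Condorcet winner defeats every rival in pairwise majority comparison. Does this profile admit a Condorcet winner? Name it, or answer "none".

none

Head-to-head results (13 organisers):
Holwick vs Calder: Calder wins 10–3.
Holwick vs Dunmore: Dunmore, 10–3.
Holwick–Marwick: Marwick 11–2.
Holwick vs Granton: Granton, 10–3.
Holwick vs Ralston: Ralston wins 10–3.
Calder vs Dunmore: Calder, 7–6.
Calder vs Marwick: Calder, 10–3.
Calder vs Granton: Granton wins 8–5.
Calder–Ralston: Ralston 8–5.
Dunmore–Marwick: Marwick 8–5.
Dunmore vs Granton: Granton wins 8–5.
Dunmore vs Ralston: Ralston, 13–0.
Marwick–Granton: Marwick 8–5.
Marwick vs Ralston: Marwick wins 8–5.
Granton vs Ralston: Granton, 8–5.
Each city drops at least one matchup (Holwick loses to Calder; Calder loses to Granton; Dunmore loses to Calder; Marwick loses to Calder; Granton loses to Marwick; Ralston loses to Marwick); the cycle Calder > Marwick > Granton > Calder rules out a Condorcet winner.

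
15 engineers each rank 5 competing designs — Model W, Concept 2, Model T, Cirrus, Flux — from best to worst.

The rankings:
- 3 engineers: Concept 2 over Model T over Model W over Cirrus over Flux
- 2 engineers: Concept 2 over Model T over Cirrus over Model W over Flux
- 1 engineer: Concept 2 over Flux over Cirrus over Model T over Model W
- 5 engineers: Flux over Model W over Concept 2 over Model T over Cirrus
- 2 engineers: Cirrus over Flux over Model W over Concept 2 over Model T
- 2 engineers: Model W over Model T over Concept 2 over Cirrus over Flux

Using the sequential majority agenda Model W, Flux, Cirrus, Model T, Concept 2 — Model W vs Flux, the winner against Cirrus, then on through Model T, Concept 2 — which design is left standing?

Round 1: Model W vs Flux — 7–8, Flux advances.
Round 2: Flux vs Cirrus — 6–9, Cirrus advances.
Round 3: Cirrus vs Model T — 3–12, Model T advances.
Round 4: Model T vs Concept 2 — 2–13, Concept 2 advances.
Concept 2 survives the agenda.

Concept 2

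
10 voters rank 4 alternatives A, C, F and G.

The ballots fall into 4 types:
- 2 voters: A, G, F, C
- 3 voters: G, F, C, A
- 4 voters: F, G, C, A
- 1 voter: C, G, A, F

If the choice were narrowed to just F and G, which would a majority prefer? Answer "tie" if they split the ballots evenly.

G

Ballots ranking F above G: 4.
Ballots ranking G above F: 10 − 4 = 6.
G wins the head-to-head 6–4.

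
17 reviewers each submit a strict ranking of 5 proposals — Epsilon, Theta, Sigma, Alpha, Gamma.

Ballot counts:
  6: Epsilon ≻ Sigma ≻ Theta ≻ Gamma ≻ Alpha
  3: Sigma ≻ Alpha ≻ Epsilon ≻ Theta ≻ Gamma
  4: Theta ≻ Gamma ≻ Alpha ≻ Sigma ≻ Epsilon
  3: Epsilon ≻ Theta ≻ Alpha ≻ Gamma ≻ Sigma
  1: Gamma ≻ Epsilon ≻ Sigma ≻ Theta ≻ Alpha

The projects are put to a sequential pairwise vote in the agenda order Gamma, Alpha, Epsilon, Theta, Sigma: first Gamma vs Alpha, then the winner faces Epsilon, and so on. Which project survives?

Round 1: Gamma vs Alpha — 11–6, Gamma advances.
Round 2: Gamma vs Epsilon — 5–12, Epsilon advances.
Round 3: Epsilon vs Theta — 13–4, Epsilon advances.
Round 4: Epsilon vs Sigma — 10–7, Epsilon advances.
The agenda winner is Epsilon.

Epsilon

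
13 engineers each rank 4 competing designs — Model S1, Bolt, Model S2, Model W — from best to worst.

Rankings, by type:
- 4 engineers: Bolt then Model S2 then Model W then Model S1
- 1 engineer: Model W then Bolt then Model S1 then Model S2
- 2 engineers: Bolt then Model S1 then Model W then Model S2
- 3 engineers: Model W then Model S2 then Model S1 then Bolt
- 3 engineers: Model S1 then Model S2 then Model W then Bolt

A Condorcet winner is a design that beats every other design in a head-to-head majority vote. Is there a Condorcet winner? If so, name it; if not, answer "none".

none

Pairwise majorities:
Model S1–Bolt: Bolt 7–6.
Model S1 vs Model S2: Model S2, 7–6.
Model S1–Model W: Model W 8–5.
Bolt vs Model S2: Bolt, 7–6.
Bolt vs Model W: Model W, 7–6.
Model S2–Model W: Model S2 7–6.
Each design drops at least one matchup (Model S1 loses to Bolt; Bolt loses to Model W; Model S2 loses to Bolt; Model W loses to Model S2); the cycle Bolt → Model S2 → Model W → Bolt rules out a Condorcet winner.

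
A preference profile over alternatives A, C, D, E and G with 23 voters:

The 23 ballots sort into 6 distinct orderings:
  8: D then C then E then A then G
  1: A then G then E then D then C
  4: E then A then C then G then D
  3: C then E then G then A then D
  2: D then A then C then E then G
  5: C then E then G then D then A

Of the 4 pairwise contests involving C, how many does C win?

4

C against each rival (23 voters):
C vs A: C wins 16–7.
C vs D: C, 12–11.
C vs E: C preferred on 8+3+2+5 = 18 ballots; C wins 18–5.
C vs G: C, 22–1.
C beats A, D, E, G — 4 pairwise wins.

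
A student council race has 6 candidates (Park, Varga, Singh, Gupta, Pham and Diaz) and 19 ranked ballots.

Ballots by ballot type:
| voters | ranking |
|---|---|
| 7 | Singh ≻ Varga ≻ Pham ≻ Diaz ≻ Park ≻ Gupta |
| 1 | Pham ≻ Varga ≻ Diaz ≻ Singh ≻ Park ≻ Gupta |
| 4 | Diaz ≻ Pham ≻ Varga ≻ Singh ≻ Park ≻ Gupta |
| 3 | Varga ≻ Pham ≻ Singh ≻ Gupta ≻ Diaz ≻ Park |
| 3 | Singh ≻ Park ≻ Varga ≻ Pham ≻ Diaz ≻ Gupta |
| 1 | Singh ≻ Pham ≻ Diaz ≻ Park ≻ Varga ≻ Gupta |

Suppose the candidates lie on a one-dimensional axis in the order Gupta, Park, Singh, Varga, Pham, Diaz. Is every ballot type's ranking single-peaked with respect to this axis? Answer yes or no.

no

Axis positions: Gupta=1, Park=2, Singh=3, Varga=4, Pham=5, Diaz=6.
Ballot type 1 (peak Singh at position 3): ranking walks positions 3-4-5-6-2-1, expanding outward from the peak — single-peaked.
Ballot type 2 (peak Pham at position 5): ranking walks positions 5-4-6-3-2-1, expanding outward from the peak — single-peaked.
Ballot type 3 (peak Diaz at position 6): ranking walks positions 6-5-4-3-2-1, expanding outward from the peak — single-peaked.
Ballot type 4: ranking walks positions 4-5-3-1-6-2; Gupta is ranked above Park even though Park lies between Gupta and the peak Varga on the axis — preferences dip and rise again. Not single-peaked.
Ballot type 5 (peak Singh at position 3): ranking walks positions 3-2-4-5-6-1, expanding outward from the peak — single-peaked.
Ballot type 6: ranking walks positions 3-5-6-2-4-1; Pham is ranked above Varga even though Varga lies between Pham and the peak Singh on the axis — preferences dip and rise again. Not single-peaked.
Ballot type 4 violates single-peakedness, so the profile is not single-peaked on this axis.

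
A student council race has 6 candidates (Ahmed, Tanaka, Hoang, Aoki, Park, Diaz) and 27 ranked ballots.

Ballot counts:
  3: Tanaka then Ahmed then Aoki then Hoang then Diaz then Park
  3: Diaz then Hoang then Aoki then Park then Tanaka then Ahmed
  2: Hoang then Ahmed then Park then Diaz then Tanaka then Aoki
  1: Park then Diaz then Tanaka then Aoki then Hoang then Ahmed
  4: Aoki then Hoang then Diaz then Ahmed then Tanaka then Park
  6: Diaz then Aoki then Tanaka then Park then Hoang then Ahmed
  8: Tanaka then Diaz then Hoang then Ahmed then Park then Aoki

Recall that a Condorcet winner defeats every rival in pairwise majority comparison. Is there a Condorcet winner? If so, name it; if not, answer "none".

Pairwise majorities:
Ahmed vs Tanaka: Ahmed is ranked higher on 2+4 = 6 ballots, Tanaka on 21. Tanaka wins 21–6.
Ahmed vs Hoang: Hoang wins 24–3.
Ahmed vs Aoki: Aoki wins 14–13.
Ahmed vs Park: Ahmed wins 17–10.
Ahmed vs Diaz: Diaz wins 22–5.
Tanaka vs Hoang: 18 to 9, Tanaka.
Tanaka vs Aoki: 14 to 13, Tanaka.
Tanaka vs Park: Tanaka preferred on 3+4+6+8 = 21 ballots; Tanaka wins 21–6.
Tanaka–Diaz: Diaz 16–11.
Hoang vs Aoki: 13 to 14, Aoki.
Hoang vs Park: Hoang wins 20–7.
Hoang vs Diaz: 3+2+4 = 9 for Hoang, 18 for Diaz — Diaz by 18–9.
Aoki vs Park: Aoki wins 16–11.
Aoki vs Diaz: Diaz wins 20–7.
Park vs Diaz: 2+1 = 3 for Park, 24 for Diaz — Diaz by 24–3.
Diaz wins every pairwise contest, so Diaz is the Condorcet winner.

Diaz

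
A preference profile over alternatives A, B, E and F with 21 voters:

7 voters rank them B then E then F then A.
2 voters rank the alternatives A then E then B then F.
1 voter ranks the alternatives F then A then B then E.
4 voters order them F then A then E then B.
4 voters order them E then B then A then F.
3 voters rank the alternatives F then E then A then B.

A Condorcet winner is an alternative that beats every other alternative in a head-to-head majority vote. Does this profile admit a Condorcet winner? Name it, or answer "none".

E

Pairwise majorities:
A vs B: A preferred on 2+1+4+3 = 10 ballots; B wins 11–10.
A vs E: 2+1+4 = 7 for A, 14 for E — E by 14–7.
A vs F: 6 to 15, F.
B vs E: 8 to 13, E.
B vs F: B preferred on 7+2+4 = 13 ballots; B wins 13–8.
E vs F: 13 to 8, E.
E beats each of A, B, F — E is the Condorcet winner.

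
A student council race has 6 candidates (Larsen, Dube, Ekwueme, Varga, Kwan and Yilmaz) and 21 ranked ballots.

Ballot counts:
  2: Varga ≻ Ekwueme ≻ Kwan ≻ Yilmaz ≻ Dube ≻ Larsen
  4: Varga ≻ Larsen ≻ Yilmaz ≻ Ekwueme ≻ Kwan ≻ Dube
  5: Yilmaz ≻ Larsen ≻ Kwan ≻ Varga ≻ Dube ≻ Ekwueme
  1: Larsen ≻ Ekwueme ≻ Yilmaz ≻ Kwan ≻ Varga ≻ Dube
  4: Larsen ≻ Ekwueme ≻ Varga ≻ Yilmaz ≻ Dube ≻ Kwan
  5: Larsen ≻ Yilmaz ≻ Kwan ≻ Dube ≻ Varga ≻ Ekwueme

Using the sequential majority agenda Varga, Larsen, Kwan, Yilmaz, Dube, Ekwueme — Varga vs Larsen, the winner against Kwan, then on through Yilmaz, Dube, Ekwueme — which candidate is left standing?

Larsen

Round 1: Varga vs Larsen — 6–15, Larsen advances.
Round 2: Larsen vs Kwan — 19–2, Larsen advances.
Round 3: Larsen vs Yilmaz — 14–7, Larsen advances.
Round 4: Larsen vs Dube — 19–2, Larsen advances.
Round 5: Larsen vs Ekwueme — 19–2, Larsen advances.
The agenda winner is Larsen.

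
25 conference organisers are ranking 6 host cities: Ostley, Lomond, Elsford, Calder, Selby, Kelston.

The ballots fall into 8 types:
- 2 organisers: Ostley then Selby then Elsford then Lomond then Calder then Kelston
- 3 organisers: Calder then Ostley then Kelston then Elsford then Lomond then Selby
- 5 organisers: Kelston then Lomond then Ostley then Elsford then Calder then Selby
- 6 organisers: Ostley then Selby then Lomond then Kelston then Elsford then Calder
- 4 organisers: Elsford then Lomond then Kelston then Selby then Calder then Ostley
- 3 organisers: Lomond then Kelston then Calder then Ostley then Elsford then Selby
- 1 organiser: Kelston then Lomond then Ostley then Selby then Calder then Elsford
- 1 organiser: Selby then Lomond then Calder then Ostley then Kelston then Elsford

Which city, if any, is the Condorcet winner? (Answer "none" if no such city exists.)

Check each pair by majority over 25 ballots:
Ostley–Lomond: Lomond 14–11.
Ostley vs Elsford: Ostley, 21–4.
Ostley vs Calder: 2+5+6+1 = 14 for Ostley, 11 for Calder — Ostley by 14–11.
Ostley vs Selby: Ostley, 20–5.
Ostley–Kelston: Kelston 13–12.
Lomond vs Elsford: Lomond wins 16–9.
Lomond vs Calder: 22 to 3, Lomond.
Lomond–Selby: Lomond 16–9.
Lomond vs Kelston: 2+6+4+3+1 = 16 for Lomond, 9 for Kelston — Lomond by 16–9.
Elsford vs Calder: Elsford preferred on 2+5+6+4 = 17 ballots; Elsford wins 17–8.
Elsford vs Selby: Elsford is ranked higher on 3+5+4+3 = 15 ballots, Selby on 10. Elsford wins 15–10.
Elsford vs Kelston: 2+4 = 6 for Elsford, 19 for Kelston — Kelston by 19–6.
Calder vs Selby: 11 to 14, Selby.
Calder vs Kelston: Kelston, 19–6.
Selby–Kelston: Kelston 16–9.
Lomond wins every pairwise contest, so Lomond is the Condorcet winner.

Lomond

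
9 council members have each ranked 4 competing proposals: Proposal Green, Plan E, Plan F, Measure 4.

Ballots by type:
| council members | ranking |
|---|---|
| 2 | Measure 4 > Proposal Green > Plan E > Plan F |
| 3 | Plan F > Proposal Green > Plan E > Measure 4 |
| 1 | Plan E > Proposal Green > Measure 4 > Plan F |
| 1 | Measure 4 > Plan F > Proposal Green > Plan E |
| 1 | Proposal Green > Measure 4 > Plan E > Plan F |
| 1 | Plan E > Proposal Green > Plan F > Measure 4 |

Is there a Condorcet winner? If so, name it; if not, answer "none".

Pairwise majorities:
Proposal Green vs Plan E: 7 to 2, Proposal Green.
Proposal Green vs Plan F: 5 to 4, Proposal Green.
Proposal Green–Measure 4: Proposal Green 6–3.
Plan E vs Plan F: Plan E is ranked higher on 2+1+1+1 = 5 ballots, Plan F on 4. Plan E wins 5–4.
Plan E vs Measure 4: Plan E preferred on 3+1+1 = 5 ballots; Plan E wins 5–4.
Plan F vs Measure 4: Measure 4, 5–4.
Only Proposal Green has no losses; Proposal Green is the Condorcet winner.

Proposal Green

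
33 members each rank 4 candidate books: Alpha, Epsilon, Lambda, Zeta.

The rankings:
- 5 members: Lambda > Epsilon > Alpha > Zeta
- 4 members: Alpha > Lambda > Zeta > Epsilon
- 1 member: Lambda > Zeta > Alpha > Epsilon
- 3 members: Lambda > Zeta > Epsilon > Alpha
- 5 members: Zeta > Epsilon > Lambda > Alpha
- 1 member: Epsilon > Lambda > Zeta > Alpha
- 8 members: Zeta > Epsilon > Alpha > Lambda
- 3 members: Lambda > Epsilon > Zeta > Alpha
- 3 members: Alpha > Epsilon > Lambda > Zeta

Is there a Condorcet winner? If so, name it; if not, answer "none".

none

Check each pair by majority over 33 ballots:
Alpha–Epsilon: Epsilon 25–8.
Alpha vs Lambda: Lambda, 18–15.
Alpha vs Zeta: Zeta, 21–12.
Epsilon vs Lambda: Epsilon, 17–16.
Epsilon vs Zeta: Zeta wins 21–12.
Lambda–Zeta: Lambda 20–13.
Every book loses at least once (Alpha loses to Epsilon; Epsilon loses to Zeta; Lambda loses to Epsilon; Zeta loses to Lambda). The majority relation contains the cycle Epsilon → Lambda → Zeta → Epsilon, so there is no Condorcet winner.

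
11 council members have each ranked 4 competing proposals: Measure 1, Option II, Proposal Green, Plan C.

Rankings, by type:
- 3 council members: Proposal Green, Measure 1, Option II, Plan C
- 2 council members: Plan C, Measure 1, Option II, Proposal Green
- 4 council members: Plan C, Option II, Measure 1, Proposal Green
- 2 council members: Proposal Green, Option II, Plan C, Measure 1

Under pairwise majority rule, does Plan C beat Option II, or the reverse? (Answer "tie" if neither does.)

Ballots ranking Plan C above Option II: 2 + 4 = 6.
Ballots ranking Option II above Plan C: 11 − 6 = 5.
Plan C wins the head-to-head 6–5.

Plan C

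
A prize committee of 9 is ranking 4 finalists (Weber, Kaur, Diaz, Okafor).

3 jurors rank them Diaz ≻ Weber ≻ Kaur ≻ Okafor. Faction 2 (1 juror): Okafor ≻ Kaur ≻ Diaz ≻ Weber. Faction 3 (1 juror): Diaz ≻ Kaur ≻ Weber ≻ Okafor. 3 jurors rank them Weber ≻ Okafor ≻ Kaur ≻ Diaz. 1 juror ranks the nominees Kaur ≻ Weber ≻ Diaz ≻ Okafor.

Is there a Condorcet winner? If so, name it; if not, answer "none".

none

Check each pair by majority over 9 ballots:
Weber vs Kaur: Weber wins 6–3.
Weber–Diaz: Diaz 5–4.
Weber vs Okafor: Weber wins 8–1.
Kaur–Diaz: Kaur 5–4.
Kaur vs Okafor: Kaur, 5–4.
Diaz–Okafor: Diaz 5–4.
No nominee is unbeaten: Weber loses to Diaz; Kaur loses to Weber; Diaz loses to Kaur; Okafor loses to Weber. In particular Weber beats Kaur beats Diaz beats Weber is a majority cycle — no Condorcet winner exists.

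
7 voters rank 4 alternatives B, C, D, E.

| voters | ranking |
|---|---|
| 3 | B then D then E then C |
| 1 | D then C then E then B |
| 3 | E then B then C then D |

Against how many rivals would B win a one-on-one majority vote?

2

B against each rival (7 voters):
B vs C: 3+3 = 6 for B, 1 for C — B by 6–1.
B vs D: B wins 6–1.
B vs E: 3 to 4, E.
B beats C, D; loses to E — 2 pairwise wins.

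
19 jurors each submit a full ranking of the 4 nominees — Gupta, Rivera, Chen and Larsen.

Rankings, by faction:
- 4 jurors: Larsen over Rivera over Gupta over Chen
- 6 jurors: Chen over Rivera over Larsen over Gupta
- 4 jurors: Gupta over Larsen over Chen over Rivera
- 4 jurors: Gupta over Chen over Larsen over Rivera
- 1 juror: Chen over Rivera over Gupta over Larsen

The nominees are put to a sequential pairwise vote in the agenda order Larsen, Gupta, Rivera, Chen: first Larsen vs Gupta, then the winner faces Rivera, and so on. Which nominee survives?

Round 1: Larsen vs Gupta — 10–9, Larsen advances.
Round 2: Larsen vs Rivera — 12–7, Larsen advances.
Round 3: Larsen vs Chen — 8–11, Chen advances.
Chen survives the agenda.

Chen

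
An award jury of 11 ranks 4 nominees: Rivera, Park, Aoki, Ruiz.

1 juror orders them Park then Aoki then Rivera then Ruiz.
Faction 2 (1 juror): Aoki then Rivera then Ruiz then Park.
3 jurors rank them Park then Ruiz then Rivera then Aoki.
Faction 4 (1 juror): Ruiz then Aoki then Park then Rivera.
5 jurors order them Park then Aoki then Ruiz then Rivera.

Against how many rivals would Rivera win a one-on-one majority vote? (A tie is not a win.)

0

Rivera against each rival (11 jurors):
Rivera–Park: Park 10–1.
Rivera vs Aoki: Aoki wins 8–3.
Rivera vs Ruiz: 1+1 = 2 for Rivera, 9 for Ruiz — Ruiz by 9–2.
Rivera beats no one; loses to Park, Aoki, Ruiz — 0 pairwise wins.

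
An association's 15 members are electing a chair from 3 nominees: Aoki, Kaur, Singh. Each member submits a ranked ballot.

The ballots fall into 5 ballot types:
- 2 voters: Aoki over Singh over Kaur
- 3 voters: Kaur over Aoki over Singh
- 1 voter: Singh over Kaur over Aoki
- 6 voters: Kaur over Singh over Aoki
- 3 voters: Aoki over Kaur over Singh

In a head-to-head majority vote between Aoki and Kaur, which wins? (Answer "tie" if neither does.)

Kaur

Ballots ranking Aoki above Kaur: 2 + 3 = 5.
Ballots ranking Kaur above Aoki: 15 − 5 = 10.
Kaur wins the head-to-head 10–5.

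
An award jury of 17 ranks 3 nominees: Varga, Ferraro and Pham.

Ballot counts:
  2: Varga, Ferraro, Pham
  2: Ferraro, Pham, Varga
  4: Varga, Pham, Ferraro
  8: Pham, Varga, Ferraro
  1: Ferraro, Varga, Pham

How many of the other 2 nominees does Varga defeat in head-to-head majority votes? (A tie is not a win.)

Varga against each rival (17 jurors):
Varga vs Ferraro: Varga, 14–3.
Varga vs Pham: Pham wins 10–7.
Varga beats Ferraro; loses to Pham — 1 pairwise win.

1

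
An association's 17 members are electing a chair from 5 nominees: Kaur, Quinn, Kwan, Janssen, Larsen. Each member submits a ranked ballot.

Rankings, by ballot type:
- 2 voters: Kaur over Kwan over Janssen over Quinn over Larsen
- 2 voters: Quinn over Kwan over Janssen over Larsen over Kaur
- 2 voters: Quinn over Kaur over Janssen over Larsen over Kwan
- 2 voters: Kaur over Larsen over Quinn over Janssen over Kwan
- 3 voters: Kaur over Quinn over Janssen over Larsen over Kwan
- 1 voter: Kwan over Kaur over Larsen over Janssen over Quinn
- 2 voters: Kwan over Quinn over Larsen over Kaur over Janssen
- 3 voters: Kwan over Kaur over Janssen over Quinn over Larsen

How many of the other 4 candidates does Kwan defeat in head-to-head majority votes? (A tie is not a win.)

2

Kwan against each rival (17 voters):
Kwan vs Kaur: 8 to 9, Kaur.
Kwan vs Quinn: Quinn, 9–8.
Kwan vs Janssen: Kwan wins 10–7.
Kwan–Larsen: Kwan 10–7.
Kwan beats Janssen, Larsen; loses to Kaur, Quinn — 2 pairwise wins.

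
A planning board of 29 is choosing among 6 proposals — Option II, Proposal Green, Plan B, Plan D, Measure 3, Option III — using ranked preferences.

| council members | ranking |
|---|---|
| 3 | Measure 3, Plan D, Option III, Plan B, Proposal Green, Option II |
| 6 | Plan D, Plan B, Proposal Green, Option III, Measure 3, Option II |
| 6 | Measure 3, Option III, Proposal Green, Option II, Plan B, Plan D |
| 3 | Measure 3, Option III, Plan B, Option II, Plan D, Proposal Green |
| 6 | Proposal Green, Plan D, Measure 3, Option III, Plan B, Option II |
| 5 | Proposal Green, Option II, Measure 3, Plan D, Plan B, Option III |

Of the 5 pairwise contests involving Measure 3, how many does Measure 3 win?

4

Measure 3 against each rival (29 council members):
Measure 3 vs Option II: Measure 3, 24–5.
Measure 3 vs Proposal Green: Proposal Green, 17–12.
Measure 3 vs Plan B: Measure 3 is ranked higher on 3+6+3+6+5 = 23 ballots, Plan B on 6. Measure 3 wins 23–6.
Measure 3–Plan D: Measure 3 17–12.
Measure 3 vs Option III: Measure 3 wins 23–6.
Measure 3 beats Option II, Plan B, Plan D, Option III; loses to Proposal Green — 4 pairwise wins.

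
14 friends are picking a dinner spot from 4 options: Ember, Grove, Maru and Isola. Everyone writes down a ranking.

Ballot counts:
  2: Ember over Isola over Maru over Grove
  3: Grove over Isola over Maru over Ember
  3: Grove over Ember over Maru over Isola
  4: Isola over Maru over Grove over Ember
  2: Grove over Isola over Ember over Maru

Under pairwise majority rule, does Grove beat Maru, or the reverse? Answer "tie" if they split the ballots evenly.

Ballots ranking Grove above Maru: 3 + 3 + 2 = 8.
Ballots ranking Maru above Grove: 14 − 8 = 6.
Grove wins the head-to-head 8–6.

Grove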